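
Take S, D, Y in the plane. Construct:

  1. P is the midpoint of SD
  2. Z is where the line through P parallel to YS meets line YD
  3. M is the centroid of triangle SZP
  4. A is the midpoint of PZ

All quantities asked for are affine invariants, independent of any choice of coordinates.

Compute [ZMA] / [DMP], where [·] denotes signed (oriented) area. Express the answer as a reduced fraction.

Assign S = (0, 0), D = (1, 0), Y = (0, 1) — the answer is frame-independent, so this choice is without loss of generality.
1. P is the midpoint of SD ⇒ P = (1/2, 0)
2. Z is where the line through P parallel to YS meets line YD ⇒ Z = (1/2, 1/2)
3. M is the centroid of triangle SZP ⇒ M = (1/3, 1/6)
4. A is the midpoint of PZ ⇒ A = (1/2, 1/4)
2·[ZMA] = 1/24, 2·[DMP] = 1/12
[ZMA]:[DMP] = 1/24:1/12 = 1/2

[ZMA]:[DMP] = 1/2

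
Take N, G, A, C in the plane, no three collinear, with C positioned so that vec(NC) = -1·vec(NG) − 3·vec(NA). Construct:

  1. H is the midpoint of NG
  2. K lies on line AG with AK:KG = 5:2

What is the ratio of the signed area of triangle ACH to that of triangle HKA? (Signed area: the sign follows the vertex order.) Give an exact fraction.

Choose coordinates N = (0, 0), G = (1, 0), A = (0, 1), C = (-1, -3).
1. H is the midpoint of NG ⇒ H = (1/2, 0)
2. K lies on line AG with AK:KG = 5:2 ⇒ K = (5/7, 2/7)
2·[ACH] = 3, 2·[HKA] = 5/14
[ACH]:[HKA] = 3:5/14 = 42/5

[ACH]:[HKA] = 42/5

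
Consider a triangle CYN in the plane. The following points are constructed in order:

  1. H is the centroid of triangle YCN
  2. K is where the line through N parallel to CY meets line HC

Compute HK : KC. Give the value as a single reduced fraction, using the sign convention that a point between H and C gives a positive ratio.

HK:KC = -2/3

Work in coordinates with C = (0, 0), Y = (1, 0), N = (0, 1).
1. H is the centroid of triangle YCN ⇒ H = (1/3, 1/3)
2. K is where the line through N parallel to CY meets line HC ⇒ K = (1, 1)
K = H + t·(C−H) with t = -2, so HK:KC = t:(1−t) = -2:3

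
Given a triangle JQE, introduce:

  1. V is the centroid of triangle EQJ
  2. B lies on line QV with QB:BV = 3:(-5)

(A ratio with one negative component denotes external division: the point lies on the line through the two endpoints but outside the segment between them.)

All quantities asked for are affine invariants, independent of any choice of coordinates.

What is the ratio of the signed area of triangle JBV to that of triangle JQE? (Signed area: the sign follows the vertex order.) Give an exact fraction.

Set J = (0, 0), Q = (1, 0), E = (0, 1); any affine frame gives the same invariant.
1. V is the centroid of triangle EQJ ⇒ V = (1/3, 1/3)
2. B lies on line QV with QB:BV = 3:(-5) ⇒ B = (2, -1/2)
2·[JBV] = 5/6, 2·[JQE] = 1
[JBV]:[JQE] = 5/6:1 = 5/6

[JBV]:[JQE] = 5/6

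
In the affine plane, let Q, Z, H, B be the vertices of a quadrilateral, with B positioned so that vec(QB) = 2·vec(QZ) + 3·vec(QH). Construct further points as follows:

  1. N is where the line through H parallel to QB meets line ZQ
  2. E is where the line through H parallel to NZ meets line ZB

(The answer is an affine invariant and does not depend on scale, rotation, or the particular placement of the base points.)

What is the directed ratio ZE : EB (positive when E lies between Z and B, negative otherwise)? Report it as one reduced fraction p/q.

ZE:EB = 1/2

Assign Q = (0, 0), Z = (1, 0), H = (0, 1), B = (2, 3) — the answer is frame-independent, so this choice is without loss of generality.
1. N is where the line through H parallel to QB meets line ZQ ⇒ N = (-2/3, 0)
2. E is where the line through H parallel to NZ meets line ZB ⇒ E = (4/3, 1)
E = Z + t·(B−Z) with t = 1/3, so ZE:EB = t:(1−t) = 1/3:2/3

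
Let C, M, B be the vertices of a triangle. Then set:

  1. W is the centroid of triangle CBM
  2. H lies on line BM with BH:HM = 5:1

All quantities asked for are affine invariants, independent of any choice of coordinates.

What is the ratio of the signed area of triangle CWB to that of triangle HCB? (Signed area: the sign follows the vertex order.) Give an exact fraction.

Assign C = (0, 0), M = (1, 0), B = (0, 1) — the answer is frame-independent, so this choice is without loss of generality.
1. W is the centroid of triangle CBM ⇒ W = (1/3, 1/3)
2. H lies on line BM with BH:HM = 5:1 ⇒ H = (5/6, 1/6)
2·[CWB] = 1/3, 2·[HCB] = -5/6
[CWB]:[HCB] = 1/3:-5/6 = -2/5

[CWB]:[HCB] = -2/5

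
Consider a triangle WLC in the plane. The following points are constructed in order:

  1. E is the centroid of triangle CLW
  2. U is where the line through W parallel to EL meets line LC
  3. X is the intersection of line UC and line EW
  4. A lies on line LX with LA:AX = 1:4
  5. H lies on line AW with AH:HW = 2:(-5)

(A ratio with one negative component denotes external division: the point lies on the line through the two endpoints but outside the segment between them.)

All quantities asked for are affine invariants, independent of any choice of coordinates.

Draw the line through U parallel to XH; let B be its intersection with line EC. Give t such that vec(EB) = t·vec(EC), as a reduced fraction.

t = -7/5

Assign W = (0, 0), L = (1, 0), C = (0, 1) — the answer is frame-independent, so this choice is without loss of generality.
1. E is the centroid of triangle CLW ⇒ E = (1/3, 1/3)
2. U is where the line through W parallel to EL meets line LC ⇒ U = (2, -1)
3. X is the intersection of line UC and line EW ⇒ X = (1/2, 1/2)
4. A lies on line LX with LA:AX = 1:4 ⇒ A = (9/10, 1/10)
5. H lies on line AW with AH:HW = 2:(-5) ⇒ H = (3/2, 1/6)
through U parallel to XH: direction (1, -1/3); meets EC at B = (4/5, -3/5)
B = E + t·(C−E) with t = -7/5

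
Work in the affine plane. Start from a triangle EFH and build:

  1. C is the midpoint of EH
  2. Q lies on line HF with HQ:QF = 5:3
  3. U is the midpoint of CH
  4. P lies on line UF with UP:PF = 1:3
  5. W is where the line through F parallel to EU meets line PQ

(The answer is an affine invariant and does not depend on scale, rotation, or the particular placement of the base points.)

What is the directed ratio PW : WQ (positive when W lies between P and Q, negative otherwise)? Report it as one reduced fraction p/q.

Choose coordinates E = (0, 0), F = (1, 0), H = (0, 1).
1. C is the midpoint of EH ⇒ C = (0, 1/2)
2. Q lies on line HF with HQ:QF = 5:3 ⇒ Q = (5/8, 3/8)
3. U is the midpoint of CH ⇒ U = (0, 3/4)
4. P lies on line UF with UP:PF = 1:3 ⇒ P = (1/4, 9/16)
5. W is where the line through F parallel to EU meets line PQ ⇒ W = (1, 3/16)
W = P + t·(Q−P) with t = 2, so PW:WQ = t:(1−t) = 2:-1

PW:WQ = -2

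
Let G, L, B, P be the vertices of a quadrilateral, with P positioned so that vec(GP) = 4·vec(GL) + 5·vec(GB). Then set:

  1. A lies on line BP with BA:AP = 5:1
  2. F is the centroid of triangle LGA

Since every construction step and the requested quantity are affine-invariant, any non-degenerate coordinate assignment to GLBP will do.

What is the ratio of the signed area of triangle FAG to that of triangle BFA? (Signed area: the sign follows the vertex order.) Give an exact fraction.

Choose coordinates G = (0, 0), L = (1, 0), B = (0, 1), P = (4, 5).
1. A lies on line BP with BA:AP = 5:1 ⇒ A = (10/3, 13/3)
2. F is the centroid of triangle LGA ⇒ F = (13/9, 13/9)
2·[FAG] = 13/9, 2·[BFA] = 10/3
[FAG]:[BFA] = 13/9:10/3 = 13/30

[FAG]:[BFA] = 13/30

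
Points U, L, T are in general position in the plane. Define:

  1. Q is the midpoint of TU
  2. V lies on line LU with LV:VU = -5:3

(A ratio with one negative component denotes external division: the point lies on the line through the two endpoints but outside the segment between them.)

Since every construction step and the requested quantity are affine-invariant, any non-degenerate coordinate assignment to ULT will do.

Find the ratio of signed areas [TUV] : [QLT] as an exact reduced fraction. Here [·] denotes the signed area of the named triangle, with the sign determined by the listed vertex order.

Assign U = (0, 0), L = (1, 0), T = (0, 1) — the answer is frame-independent, so this choice is without loss of generality.
1. Q is the midpoint of TU ⇒ Q = (0, 1/2)
2. V lies on line LU with LV:VU = -5:3 ⇒ V = (-3/2, 0)
2·[TUV] = -3/2, 2·[QLT] = 1/2
[TUV]:[QLT] = -3/2:1/2 = -3

[TUV]:[QLT] = -3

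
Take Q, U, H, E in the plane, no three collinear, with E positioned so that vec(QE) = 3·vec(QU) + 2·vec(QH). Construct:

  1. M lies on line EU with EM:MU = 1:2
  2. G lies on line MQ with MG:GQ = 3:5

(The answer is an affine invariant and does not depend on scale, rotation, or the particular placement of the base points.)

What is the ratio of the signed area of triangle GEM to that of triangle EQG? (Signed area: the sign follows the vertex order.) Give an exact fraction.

[GEM]:[EQG] = -3/5

Assign Q = (0, 0), U = (1, 0), H = (0, 1), E = (3, 2) — the answer is frame-independent, so this choice is without loss of generality.
1. M lies on line EU with EM:MU = 1:2 ⇒ M = (7/3, 4/3)
2. G lies on line MQ with MG:GQ = 3:5 ⇒ G = (35/24, 5/6)
2·[GEM] = -1/4, 2·[EQG] = 5/12
[GEM]:[EQG] = -1/4:5/12 = -3/5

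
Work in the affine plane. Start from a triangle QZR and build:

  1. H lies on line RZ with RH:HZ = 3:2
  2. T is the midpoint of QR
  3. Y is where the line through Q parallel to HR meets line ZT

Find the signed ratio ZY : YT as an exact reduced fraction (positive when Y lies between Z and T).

ZY:YT = -2

Assign Q = (0, 0), Z = (1, 0), R = (0, 1) — the answer is frame-independent, so this choice is without loss of generality.
1. H lies on line RZ with RH:HZ = 3:2 ⇒ H = (3/5, 2/5)
2. T is the midpoint of QR ⇒ T = (0, 1/2)
3. Y is where the line through Q parallel to HR meets line ZT ⇒ Y = (-1, 1)
Y = Z + t·(T−Z) with t = 2, so ZY:YT = t:(1−t) = 2:-1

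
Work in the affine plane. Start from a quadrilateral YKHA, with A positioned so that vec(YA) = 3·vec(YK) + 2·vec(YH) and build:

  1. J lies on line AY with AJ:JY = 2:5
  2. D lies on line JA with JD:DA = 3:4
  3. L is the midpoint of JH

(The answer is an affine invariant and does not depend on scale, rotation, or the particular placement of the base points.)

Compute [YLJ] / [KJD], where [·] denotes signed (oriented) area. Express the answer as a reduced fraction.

[YLJ]:[KJD] = 35/8

Set Y = (0, 0), K = (1, 0), H = (0, 1), A = (3, 2); any affine frame gives the same invariant.
1. J lies on line AY with AJ:JY = 2:5 ⇒ J = (15/7, 10/7)
2. D lies on line JA with JD:DA = 3:4 ⇒ D = (123/49, 82/49)
3. L is the midpoint of JH ⇒ L = (15/14, 17/14)
2·[YLJ] = -15/14, 2·[KJD] = -12/49
[YLJ]:[KJD] = -15/14:-12/49 = 35/8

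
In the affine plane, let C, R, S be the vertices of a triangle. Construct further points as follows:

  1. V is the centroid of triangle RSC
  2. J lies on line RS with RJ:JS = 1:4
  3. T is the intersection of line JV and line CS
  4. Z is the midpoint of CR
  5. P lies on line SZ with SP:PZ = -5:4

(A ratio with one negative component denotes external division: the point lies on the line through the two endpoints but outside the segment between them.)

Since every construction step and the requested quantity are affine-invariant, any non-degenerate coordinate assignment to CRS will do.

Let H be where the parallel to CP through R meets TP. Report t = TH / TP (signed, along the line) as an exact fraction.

t = -41/15

Assign C = (0, 0), R = (1, 0), S = (0, 1) — the answer is frame-independent, so this choice is without loss of generality.
1. V is the centroid of triangle RSC ⇒ V = (1/3, 1/3)
2. J lies on line RS with RJ:JS = 1:4 ⇒ J = (4/5, 1/5)
3. T is the intersection of line JV and line CS ⇒ T = (0, 3/7)
4. Z is the midpoint of CR ⇒ Z = (1/2, 0)
5. P lies on line SZ with SP:PZ = -5:4 ⇒ P = (5/2, -4)
through R parallel to CP: direction (5/2, -4); meets TP at H = (-41/6, 188/15)
H = T + t·(P−T) with t = -41/15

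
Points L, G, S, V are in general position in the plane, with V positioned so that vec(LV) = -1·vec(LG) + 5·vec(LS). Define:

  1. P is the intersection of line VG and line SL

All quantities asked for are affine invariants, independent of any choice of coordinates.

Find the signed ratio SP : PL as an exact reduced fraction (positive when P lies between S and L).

SP:PL = -3/5

Set L = (0, 0), G = (1, 0), S = (0, 1), V = (-1, 5); any affine frame gives the same invariant.
1. P is the intersection of line VG and line SL ⇒ P = (0, 5/2)
P = S + t·(L−S) with t = -3/2, so SP:PL = t:(1−t) = -3/2:5/2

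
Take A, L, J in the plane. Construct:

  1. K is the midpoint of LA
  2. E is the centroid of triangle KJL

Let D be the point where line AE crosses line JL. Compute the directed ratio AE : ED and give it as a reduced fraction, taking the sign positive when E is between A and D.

Assign A = (0, 0), L = (1, 0), J = (0, 1) — the answer is frame-independent, so this choice is without loss of generality.
1. K is the midpoint of LA ⇒ K = (1/2, 0)
2. E is the centroid of triangle KJL ⇒ E = (1/2, 1/3)
line AE meets JL at D = (3/5, 2/5)
E = A + t·(D−A) with t = 5/6, so AE:ED = 5/6:1/6

AE:ED = 5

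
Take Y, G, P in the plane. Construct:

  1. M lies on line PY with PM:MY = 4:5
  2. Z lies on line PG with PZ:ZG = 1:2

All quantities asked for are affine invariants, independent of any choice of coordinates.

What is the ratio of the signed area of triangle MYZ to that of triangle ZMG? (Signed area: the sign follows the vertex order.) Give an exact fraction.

[MYZ]:[ZMG] = 5/8

Set Y = (0, 0), G = (1, 0), P = (0, 1); any affine frame gives the same invariant.
1. M lies on line PY with PM:MY = 4:5 ⇒ M = (0, 5/9)
2. Z lies on line PG with PZ:ZG = 1:2 ⇒ Z = (1/3, 2/3)
2·[MYZ] = 5/27, 2·[ZMG] = 8/27
[MYZ]:[ZMG] = 5/27:8/27 = 5/8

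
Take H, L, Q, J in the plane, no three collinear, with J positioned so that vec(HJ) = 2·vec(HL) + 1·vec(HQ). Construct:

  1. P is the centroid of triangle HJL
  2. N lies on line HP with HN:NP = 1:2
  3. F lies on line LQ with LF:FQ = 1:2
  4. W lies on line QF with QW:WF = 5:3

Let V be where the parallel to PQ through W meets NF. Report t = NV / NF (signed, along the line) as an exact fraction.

Choose coordinates H = (0, 0), L = (1, 0), Q = (0, 1), J = (2, 1).
1. P is the centroid of triangle HJL ⇒ P = (1, 1/3)
2. N lies on line HP with HN:NP = 1:2 ⇒ N = (1/3, 1/9)
3. F lies on line LQ with LF:FQ = 1:2 ⇒ F = (2/3, 1/3)
4. W lies on line QF with QW:WF = 5:3 ⇒ W = (5/12, 7/12)
through W parallel to PQ: direction (-1, 2/3); meets NF at V = (35/48, 3/8)
V = N + t·(F−N) with t = 19/16

t = 19/16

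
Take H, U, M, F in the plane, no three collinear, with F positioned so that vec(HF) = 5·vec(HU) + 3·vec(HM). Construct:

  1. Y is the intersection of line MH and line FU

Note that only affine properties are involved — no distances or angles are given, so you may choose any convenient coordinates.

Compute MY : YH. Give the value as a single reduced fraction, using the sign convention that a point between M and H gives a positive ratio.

MY:YH = -7/3

Set H = (0, 0), U = (1, 0), M = (0, 1), F = (5, 3); any affine frame gives the same invariant.
1. Y is the intersection of line MH and line FU ⇒ Y = (0, -3/4)
Y = M + t·(H−M) with t = 7/4, so MY:YH = t:(1−t) = 7/4:-3/4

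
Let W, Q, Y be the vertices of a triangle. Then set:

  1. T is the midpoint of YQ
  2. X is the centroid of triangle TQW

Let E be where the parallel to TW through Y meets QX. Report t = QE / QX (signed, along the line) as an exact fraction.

Assign W = (0, 0), Q = (1, 0), Y = (0, 1) — the answer is frame-independent, so this choice is without loss of generality.
1. T is the midpoint of YQ ⇒ T = (1/2, 1/2)
2. X is the centroid of triangle TQW ⇒ X = (1/2, 1/6)
through Y parallel to TW: direction (-1/2, -1/2); meets QX at E = (-1/2, 1/2)
E = Q + t·(X−Q) with t = 3

t = 3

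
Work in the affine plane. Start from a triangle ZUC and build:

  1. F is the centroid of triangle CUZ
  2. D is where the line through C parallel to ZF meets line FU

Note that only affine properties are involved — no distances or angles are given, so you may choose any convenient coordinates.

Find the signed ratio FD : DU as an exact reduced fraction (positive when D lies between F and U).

FD:DU = -1/2

Assign Z = (0, 0), U = (1, 0), C = (0, 1) — the answer is frame-independent, so this choice is without loss of generality.
1. F is the centroid of triangle CUZ ⇒ F = (1/3, 1/3)
2. D is where the line through C parallel to ZF meets line FU ⇒ D = (-1/3, 2/3)
D = F + t·(U−F) with t = -1, so FD:DU = t:(1−t) = -1:2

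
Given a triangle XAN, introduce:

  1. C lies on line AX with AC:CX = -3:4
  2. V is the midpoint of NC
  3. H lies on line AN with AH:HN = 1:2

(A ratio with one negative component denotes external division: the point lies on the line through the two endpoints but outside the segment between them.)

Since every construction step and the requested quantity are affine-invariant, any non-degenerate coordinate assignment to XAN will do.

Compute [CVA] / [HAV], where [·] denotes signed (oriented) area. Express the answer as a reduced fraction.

Work in coordinates with X = (0, 0), A = (1, 0), N = (0, 1).
1. C lies on line AX with AC:CX = -3:4 ⇒ C = (4, 0)
2. V is the midpoint of NC ⇒ V = (2, 1/2)
3. H lies on line AN with AH:HN = 1:2 ⇒ H = (2/3, 1/3)
2·[CVA] = 3/2, 2·[HAV] = 1/2
[CVA]:[HAV] = 3/2:1/2 = 3

[CVA]:[HAV] = 3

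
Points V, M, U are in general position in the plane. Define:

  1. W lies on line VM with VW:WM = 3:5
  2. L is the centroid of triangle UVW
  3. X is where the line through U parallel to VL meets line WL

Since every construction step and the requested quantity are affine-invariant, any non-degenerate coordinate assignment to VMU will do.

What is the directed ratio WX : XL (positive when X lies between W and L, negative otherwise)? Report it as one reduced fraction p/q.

Choose coordinates V = (0, 0), M = (1, 0), U = (0, 1).
1. W lies on line VM with VW:WM = 3:5 ⇒ W = (3/8, 0)
2. L is the centroid of triangle UVW ⇒ L = (1/8, 1/3)
3. X is where the line through U parallel to VL meets line WL ⇒ X = (-1/8, 2/3)
X = W + t·(L−W) with t = 2, so WX:XL = t:(1−t) = 2:-1

WX:XL = -2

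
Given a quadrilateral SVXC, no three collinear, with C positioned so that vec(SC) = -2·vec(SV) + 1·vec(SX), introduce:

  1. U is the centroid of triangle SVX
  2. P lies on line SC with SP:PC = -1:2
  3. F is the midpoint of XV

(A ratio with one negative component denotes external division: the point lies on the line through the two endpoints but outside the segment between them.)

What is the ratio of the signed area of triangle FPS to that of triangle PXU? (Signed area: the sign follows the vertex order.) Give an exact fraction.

[FPS]:[PXU] = -9/4

Assign S = (0, 0), V = (1, 0), X = (0, 1), C = (-2, 1) — the answer is frame-independent, so this choice is without loss of generality.
1. U is the centroid of triangle SVX ⇒ U = (1/3, 1/3)
2. P lies on line SC with SP:PC = -1:2 ⇒ P = (2, -1)
3. F is the midpoint of XV ⇒ F = (1/2, 1/2)
2·[FPS] = -3/2, 2·[PXU] = 2/3
[FPS]:[PXU] = -3/2:2/3 = -9/4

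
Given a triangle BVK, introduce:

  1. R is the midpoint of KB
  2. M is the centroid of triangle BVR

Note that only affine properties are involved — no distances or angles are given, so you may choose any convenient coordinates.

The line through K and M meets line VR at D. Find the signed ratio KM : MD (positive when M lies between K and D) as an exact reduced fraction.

Work in coordinates with B = (0, 0), V = (1, 0), K = (0, 1).
1. R is the midpoint of KB ⇒ R = (0, 1/2)
2. M is the centroid of triangle BVR ⇒ M = (1/3, 1/6)
line KM meets VR at D = (1/4, 3/8)
M = K + t·(D−K) with t = 4/3, so KM:MD = 4/3:-1/3

KM:MD = -4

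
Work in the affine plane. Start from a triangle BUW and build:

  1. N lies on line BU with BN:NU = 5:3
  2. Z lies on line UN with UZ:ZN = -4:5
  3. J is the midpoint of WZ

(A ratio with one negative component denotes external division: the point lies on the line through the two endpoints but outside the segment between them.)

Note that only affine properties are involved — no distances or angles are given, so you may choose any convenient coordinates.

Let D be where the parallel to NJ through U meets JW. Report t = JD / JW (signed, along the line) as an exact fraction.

Work in coordinates with B = (0, 0), U = (1, 0), W = (0, 1).
1. N lies on line BU with BN:NU = 5:3 ⇒ N = (5/8, 0)
2. Z lies on line UN with UZ:ZN = -4:5 ⇒ Z = (5/2, 0)
3. J is the midpoint of WZ ⇒ J = (5/4, 1/2)
through U parallel to NJ: direction (5/8, 1/2); meets JW at D = (3/2, 2/5)
D = J + t·(W−J) with t = -1/5

t = -1/5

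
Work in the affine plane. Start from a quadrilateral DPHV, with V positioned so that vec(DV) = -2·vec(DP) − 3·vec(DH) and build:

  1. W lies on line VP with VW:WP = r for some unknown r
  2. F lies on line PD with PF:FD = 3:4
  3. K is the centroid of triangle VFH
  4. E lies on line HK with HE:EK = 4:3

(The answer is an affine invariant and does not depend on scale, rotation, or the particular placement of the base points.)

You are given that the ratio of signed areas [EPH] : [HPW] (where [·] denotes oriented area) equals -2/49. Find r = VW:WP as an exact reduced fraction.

Assign D = (0, 0), P = (1, 0), H = (0, 1), V = (-2, -3) — the answer is frame-independent, so this choice is without loss of generality.
1. With VW:WP = r, write λ = r/(r+1) so W = V + λ·(P−V); W is affine-linear in λ
2. F lies on line PD with PF:FD = 3:4 ⇒ F = (4/7, 0)
3. K is the centroid of triangle VFH ⇒ K = (-10/21, -2/3)
4. E lies on line HK with HE:EK = 4:3 ⇒ E = (-40/147, 1/21)
Every point depending on W is an affine combination of W and λ-independent points, so each such coordinate is linear in λ; the λ² term in each signed area is a multiple of (P−V)×(P−V) = 0, so 2·[EPH] and 2·[HPW] are each linear in λ. Evaluating at λ=0 and λ=1:
  2·[EPH] = 60/49,   2·[HPW] = 6·λ − 6
So [EPH]:[HPW] = (60/49) / (6·λ − 6). Setting this equal to -2/49:
  60/49 = -2/49·(6·λ − 6)  ⇒  λ = -4
Then r = λ/(1−λ) = (-4)/(5) = -4/5. Check: with r = -4/5, W = (-14, -15) and [EPH]:[HPW] = -2/49 as required.

r = -4/5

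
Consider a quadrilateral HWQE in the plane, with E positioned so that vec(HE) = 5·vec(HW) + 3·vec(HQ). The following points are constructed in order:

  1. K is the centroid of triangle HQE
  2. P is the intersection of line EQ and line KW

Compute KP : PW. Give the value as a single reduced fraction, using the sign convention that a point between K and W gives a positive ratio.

KP:PW = -5/21

Work in coordinates with H = (0, 0), W = (1, 0), Q = (0, 1), E = (5, 3).
1. K is the centroid of triangle HQE ⇒ K = (5/3, 4/3)
2. P is the intersection of line EQ and line KW ⇒ P = (15/8, 7/4)
P = K + t·(W−K) with t = -5/16, so KP:PW = t:(1−t) = -5/16:21/16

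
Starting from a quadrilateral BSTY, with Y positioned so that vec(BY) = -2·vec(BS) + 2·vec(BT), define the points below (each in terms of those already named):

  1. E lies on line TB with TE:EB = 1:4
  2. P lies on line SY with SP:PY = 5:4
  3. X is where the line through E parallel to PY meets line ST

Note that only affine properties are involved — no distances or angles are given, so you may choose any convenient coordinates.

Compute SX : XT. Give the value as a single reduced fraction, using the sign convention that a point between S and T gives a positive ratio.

Choose coordinates B = (0, 0), S = (1, 0), T = (0, 1), Y = (-2, 2).
1. E lies on line TB with TE:EB = 1:4 ⇒ E = (0, 4/5)
2. P lies on line SY with SP:PY = 5:4 ⇒ P = (-2/3, 10/9)
3. X is where the line through E parallel to PY meets line ST ⇒ X = (3/5, 2/5)
X = S + t·(T−S) with t = 2/5, so SX:XT = t:(1−t) = 2/5:3/5

SX:XT = 2/3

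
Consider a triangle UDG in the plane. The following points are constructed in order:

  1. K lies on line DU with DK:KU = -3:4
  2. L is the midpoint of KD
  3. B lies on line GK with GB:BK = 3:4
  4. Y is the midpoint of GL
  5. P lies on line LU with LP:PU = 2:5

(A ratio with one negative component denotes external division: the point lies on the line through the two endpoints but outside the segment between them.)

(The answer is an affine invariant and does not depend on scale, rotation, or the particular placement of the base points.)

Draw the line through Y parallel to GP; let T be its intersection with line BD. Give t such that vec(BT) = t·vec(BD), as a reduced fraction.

Choose coordinates U = (0, 0), D = (1, 0), G = (0, 1).
1. K lies on line DU with DK:KU = -3:4 ⇒ K = (4, 0)
2. L is the midpoint of KD ⇒ L = (5/2, 0)
3. B lies on line GK with GB:BK = 3:4 ⇒ B = (12/7, 4/7)
4. Y is the midpoint of GL ⇒ Y = (5/4, 1/2)
5. P lies on line LU with LP:PU = 2:5 ⇒ P = (25/14, 0)
through Y parallel to GP: direction (25/14, -1); meets BD at T = (25/17, 32/85)
T = B + t·(D−B) with t = 29/85

t = 29/85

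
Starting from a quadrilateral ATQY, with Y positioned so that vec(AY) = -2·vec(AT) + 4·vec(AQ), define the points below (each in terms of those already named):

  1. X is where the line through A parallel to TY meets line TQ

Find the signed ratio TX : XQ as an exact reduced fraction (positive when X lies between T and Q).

Choose coordinates A = (0, 0), T = (1, 0), Q = (0, 1), Y = (-2, 4).
1. X is where the line through A parallel to TY meets line TQ ⇒ X = (-3, 4)
X = T + t·(Q−T) with t = 4, so TX:XQ = t:(1−t) = 4:-3

TX:XQ = -4/3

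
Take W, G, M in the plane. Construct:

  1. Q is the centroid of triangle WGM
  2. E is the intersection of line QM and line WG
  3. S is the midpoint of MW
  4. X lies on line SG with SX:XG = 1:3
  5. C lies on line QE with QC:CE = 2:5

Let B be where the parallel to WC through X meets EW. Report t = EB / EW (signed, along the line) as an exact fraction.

Set W = (0, 0), G = (1, 0), M = (0, 1); any affine frame gives the same invariant.
1. Q is the centroid of triangle WGM ⇒ Q = (1/3, 1/3)
2. E is the intersection of line QM and line WG ⇒ E = (1/2, 0)
3. S is the midpoint of MW ⇒ S = (0, 1/2)
4. X lies on line SG with SX:XG = 1:3 ⇒ X = (1/4, 3/8)
5. C lies on line QE with QC:CE = 2:5 ⇒ C = (8/21, 5/21)
through X parallel to WC: direction (8/21, 5/21); meets EW at B = (-7/20, 0)
B = E + t·(W−E) with t = 17/10

t = 17/10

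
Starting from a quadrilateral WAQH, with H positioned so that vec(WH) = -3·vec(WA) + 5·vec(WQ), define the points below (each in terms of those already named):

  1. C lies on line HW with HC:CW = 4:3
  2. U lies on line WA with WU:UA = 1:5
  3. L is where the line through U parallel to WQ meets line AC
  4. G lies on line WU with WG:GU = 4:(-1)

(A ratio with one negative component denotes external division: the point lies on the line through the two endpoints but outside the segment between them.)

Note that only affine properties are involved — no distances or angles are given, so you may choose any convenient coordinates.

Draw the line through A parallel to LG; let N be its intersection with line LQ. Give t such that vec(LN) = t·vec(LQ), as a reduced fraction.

Set W = (0, 0), A = (1, 0), Q = (0, 1), H = (-3, 5); any affine frame gives the same invariant.
1. C lies on line HW with HC:CW = 4:3 ⇒ C = (-9/7, 15/7)
2. U lies on line WA with WU:UA = 1:5 ⇒ U = (1/6, 0)
3. L is where the line through U parallel to WQ meets line AC ⇒ L = (1/6, 25/32)
4. G lies on line WU with WG:GU = 4:(-1) ⇒ G = (2/9, 0)
through A parallel to LG: direction (1/18, -25/32); meets LQ at N = (209/204, -375/1088)
N = L + t·(Q−L) with t = -175/34

t = -175/34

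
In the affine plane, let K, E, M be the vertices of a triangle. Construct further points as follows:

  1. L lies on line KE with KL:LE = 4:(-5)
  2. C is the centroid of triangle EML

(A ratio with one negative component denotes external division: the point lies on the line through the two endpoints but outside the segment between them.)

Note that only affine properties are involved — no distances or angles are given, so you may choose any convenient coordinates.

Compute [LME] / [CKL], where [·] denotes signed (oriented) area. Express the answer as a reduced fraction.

[LME]:[CKL] = 15/4

Choose coordinates K = (0, 0), E = (1, 0), M = (0, 1).
1. L lies on line KE with KL:LE = 4:(-5) ⇒ L = (-4, 0)
2. C is the centroid of triangle EML ⇒ C = (-1, 1/3)
2·[LME] = -5, 2·[CKL] = -4/3
[LME]:[CKL] = -5:-4/3 = 15/4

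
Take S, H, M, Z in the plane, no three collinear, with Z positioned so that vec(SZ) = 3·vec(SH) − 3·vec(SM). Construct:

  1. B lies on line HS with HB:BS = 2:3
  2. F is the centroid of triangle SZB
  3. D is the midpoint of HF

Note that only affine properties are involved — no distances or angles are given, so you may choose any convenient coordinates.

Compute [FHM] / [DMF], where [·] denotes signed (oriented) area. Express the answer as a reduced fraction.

[FHM]:[DMF] = 2

Assign S = (0, 0), H = (1, 0), M = (0, 1), Z = (3, -3) — the answer is frame-independent, so this choice is without loss of generality.
1. B lies on line HS with HB:BS = 2:3 ⇒ B = (3/5, 0)
2. F is the centroid of triangle SZB ⇒ F = (6/5, -1)
3. D is the midpoint of HF ⇒ D = (11/10, -1/2)
2·[FHM] = 4/5, 2·[DMF] = 2/5
[FHM]:[DMF] = 4/5:2/5 = 2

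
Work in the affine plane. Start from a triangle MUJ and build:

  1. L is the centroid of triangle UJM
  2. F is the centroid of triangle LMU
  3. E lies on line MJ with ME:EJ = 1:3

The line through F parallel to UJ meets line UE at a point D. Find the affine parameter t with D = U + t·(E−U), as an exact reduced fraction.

Choose coordinates M = (0, 0), U = (1, 0), J = (0, 1).
1. L is the centroid of triangle UJM ⇒ L = (1/3, 1/3)
2. F is the centroid of triangle LMU ⇒ F = (4/9, 1/9)
3. E lies on line MJ with ME:EJ = 1:3 ⇒ E = (0, 1/4)
through F parallel to UJ: direction (-1, 1); meets UE at D = (11/27, 4/27)
D = U + t·(E−U) with t = 16/27

t = 16/27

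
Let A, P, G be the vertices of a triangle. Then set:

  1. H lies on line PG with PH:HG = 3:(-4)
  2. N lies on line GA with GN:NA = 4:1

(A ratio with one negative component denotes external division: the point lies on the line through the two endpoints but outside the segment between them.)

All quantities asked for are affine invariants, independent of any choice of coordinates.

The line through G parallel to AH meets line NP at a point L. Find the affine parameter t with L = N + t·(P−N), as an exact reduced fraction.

t = 16/11

Work in coordinates with A = (0, 0), P = (1, 0), G = (0, 1).
1. H lies on line PG with PH:HG = 3:(-4) ⇒ H = (4, -3)
2. N lies on line GA with GN:NA = 4:1 ⇒ N = (0, 1/5)
through G parallel to AH: direction (4, -3); meets NP at L = (16/11, -1/11)
L = N + t·(P−N) with t = 16/11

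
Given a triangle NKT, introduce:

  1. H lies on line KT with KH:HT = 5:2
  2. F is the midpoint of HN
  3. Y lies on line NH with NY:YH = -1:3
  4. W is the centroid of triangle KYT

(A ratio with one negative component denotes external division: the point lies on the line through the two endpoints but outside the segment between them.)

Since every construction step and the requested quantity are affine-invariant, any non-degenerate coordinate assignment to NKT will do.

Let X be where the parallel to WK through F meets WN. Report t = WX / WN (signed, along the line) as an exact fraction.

Set N = (0, 0), K = (1, 0), T = (0, 1); any affine frame gives the same invariant.
1. H lies on line KT with KH:HT = 5:2 ⇒ H = (2/7, 5/7)
2. F is the midpoint of HN ⇒ F = (1/7, 5/14)
3. Y lies on line NH with NY:YH = -1:3 ⇒ Y = (-1/7, -5/14)
4. W is the centroid of triangle KYT ⇒ W = (2/7, 3/14)
through F parallel to WK: direction (5/7, -3/14); meets WN at X = (8/21, 2/7)
X = W + t·(N−W) with t = -1/3

t = -1/3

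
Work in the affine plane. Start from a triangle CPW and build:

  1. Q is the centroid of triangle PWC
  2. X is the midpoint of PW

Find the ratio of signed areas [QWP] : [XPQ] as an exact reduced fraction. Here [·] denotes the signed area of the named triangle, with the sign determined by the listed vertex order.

[QWP]:[XPQ] = 2

Assign C = (0, 0), P = (1, 0), W = (0, 1) — the answer is frame-independent, so this choice is without loss of generality.
1. Q is the centroid of triangle PWC ⇒ Q = (1/3, 1/3)
2. X is the midpoint of PW ⇒ X = (1/2, 1/2)
2·[QWP] = -1/3, 2·[XPQ] = -1/6
[QWP]:[XPQ] = -1/3:-1/6 = 2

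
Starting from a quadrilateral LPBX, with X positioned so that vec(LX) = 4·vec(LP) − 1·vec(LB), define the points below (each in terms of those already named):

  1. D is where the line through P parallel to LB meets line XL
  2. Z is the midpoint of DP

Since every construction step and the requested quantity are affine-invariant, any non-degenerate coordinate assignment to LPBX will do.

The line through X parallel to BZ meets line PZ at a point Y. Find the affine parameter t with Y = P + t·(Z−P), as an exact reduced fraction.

t = -19

Set L = (0, 0), P = (1, 0), B = (0, 1), X = (4, -1); any affine frame gives the same invariant.
1. D is where the line through P parallel to LB meets line XL ⇒ D = (1, -1/4)
2. Z is the midpoint of DP ⇒ Z = (1, -1/8)
through X parallel to BZ: direction (1, -9/8); meets PZ at Y = (1, 19/8)
Y = P + t·(Z−P) with t = -19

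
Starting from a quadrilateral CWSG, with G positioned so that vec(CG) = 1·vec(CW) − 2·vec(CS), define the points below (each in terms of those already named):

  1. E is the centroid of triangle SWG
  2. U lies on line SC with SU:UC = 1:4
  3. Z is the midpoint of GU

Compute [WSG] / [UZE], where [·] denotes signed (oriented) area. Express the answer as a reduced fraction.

[WSG]:[UZE] = 60/11

Work in coordinates with C = (0, 0), W = (1, 0), S = (0, 1), G = (1, -2).
1. E is the centroid of triangle SWG ⇒ E = (2/3, -1/3)
2. U lies on line SC with SU:UC = 1:4 ⇒ U = (0, 4/5)
3. Z is the midpoint of GU ⇒ Z = (1/2, -3/5)
2·[WSG] = 2, 2·[UZE] = 11/30
[WSG]:[UZE] = 2:11/30 = 60/11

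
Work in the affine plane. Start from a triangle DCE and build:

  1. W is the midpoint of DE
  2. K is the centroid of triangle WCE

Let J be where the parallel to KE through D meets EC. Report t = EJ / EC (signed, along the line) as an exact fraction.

Choose coordinates D = (0, 0), C = (1, 0), E = (0, 1).
1. W is the midpoint of DE ⇒ W = (0, 1/2)
2. K is the centroid of triangle WCE ⇒ K = (1/3, 1/2)
through D parallel to KE: direction (-1/3, 1/2); meets EC at J = (-2, 3)
J = E + t·(C−E) with t = -2

t = -2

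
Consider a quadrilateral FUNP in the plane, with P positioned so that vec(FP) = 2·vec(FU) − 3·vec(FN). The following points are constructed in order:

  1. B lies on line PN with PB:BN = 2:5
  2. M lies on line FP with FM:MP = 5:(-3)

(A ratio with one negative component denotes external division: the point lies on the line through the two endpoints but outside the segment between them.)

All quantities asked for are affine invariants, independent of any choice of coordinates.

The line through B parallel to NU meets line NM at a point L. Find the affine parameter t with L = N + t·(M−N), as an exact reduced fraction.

Assign F = (0, 0), U = (1, 0), N = (0, 1), P = (2, -3) — the answer is frame-independent, so this choice is without loss of generality.
1. B lies on line PN with PB:BN = 2:5 ⇒ B = (10/7, -13/7)
2. M lies on line FP with FM:MP = 5:(-3) ⇒ M = (5, -15/2)
through B parallel to NU: direction (1, -1); meets NM at L = (100/49, -121/49)
L = N + t·(M−N) with t = 20/49

t = 20/49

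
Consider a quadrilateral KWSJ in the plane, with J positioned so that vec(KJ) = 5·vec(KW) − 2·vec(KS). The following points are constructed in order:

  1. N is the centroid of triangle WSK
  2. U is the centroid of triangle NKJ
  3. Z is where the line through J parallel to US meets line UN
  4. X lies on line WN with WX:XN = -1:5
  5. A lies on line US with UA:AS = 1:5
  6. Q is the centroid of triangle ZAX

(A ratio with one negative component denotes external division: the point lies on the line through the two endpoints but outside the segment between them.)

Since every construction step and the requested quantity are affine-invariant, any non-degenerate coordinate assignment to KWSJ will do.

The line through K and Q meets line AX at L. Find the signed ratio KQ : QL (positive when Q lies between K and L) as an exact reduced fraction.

KQ:QL = -9

Assign K = (0, 0), W = (1, 0), S = (0, 1), J = (5, -2) — the answer is frame-independent, so this choice is without loss of generality.
1. N is the centroid of triangle WSK ⇒ N = (1/3, 1/3)
2. U is the centroid of triangle NKJ ⇒ U = (16/9, -5/9)
3. Z is where the line through J parallel to US meets line UN ⇒ Z = (191/27, -103/27)
4. X lies on line WN with WX:XN = -1:5 ⇒ X = (7/6, -1/12)
5. A lies on line US with UA:AS = 1:5 ⇒ A = (40/27, -8/27)
6. Q is the centroid of triangle ZAX ⇒ Q = (175/54, -151/108)
line KQ meets AX at L = (700/243, -302/243)
Q = K + t·(L−K) with t = 9/8, so KQ:QL = 9/8:-1/8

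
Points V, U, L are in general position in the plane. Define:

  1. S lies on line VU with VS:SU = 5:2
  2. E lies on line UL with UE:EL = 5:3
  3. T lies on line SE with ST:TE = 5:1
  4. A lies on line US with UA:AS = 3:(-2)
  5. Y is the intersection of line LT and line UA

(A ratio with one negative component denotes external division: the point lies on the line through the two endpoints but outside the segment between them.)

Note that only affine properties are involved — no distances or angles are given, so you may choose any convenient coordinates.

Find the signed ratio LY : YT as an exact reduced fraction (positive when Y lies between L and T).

Set V = (0, 0), U = (1, 0), L = (0, 1); any affine frame gives the same invariant.
1. S lies on line VU with VS:SU = 5:2 ⇒ S = (5/7, 0)
2. E lies on line UL with UE:EL = 5:3 ⇒ E = (3/8, 5/8)
3. T lies on line SE with ST:TE = 5:1 ⇒ T = (145/336, 25/48)
4. A lies on line US with UA:AS = 3:(-2) ⇒ A = (1/7, 0)
5. Y is the intersection of line LT and line UA ⇒ Y = (145/161, 0)
Y = L + t·(T−L) with t = 48/23, so LY:YT = t:(1−t) = 48/23:-25/23

LY:YT = -48/25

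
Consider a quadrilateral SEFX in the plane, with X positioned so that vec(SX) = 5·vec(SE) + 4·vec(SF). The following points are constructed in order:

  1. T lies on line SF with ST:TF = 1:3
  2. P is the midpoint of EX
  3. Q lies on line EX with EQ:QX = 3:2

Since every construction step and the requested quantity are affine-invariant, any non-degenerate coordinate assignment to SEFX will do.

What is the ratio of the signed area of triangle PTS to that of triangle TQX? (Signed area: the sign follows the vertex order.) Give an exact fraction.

Assign S = (0, 0), E = (1, 0), F = (0, 1), X = (5, 4) — the answer is frame-independent, so this choice is without loss of generality.
1. T lies on line SF with ST:TF = 1:3 ⇒ T = (0, 1/4)
2. P is the midpoint of EX ⇒ P = (3, 2)
3. Q lies on line EX with EQ:QX = 3:2 ⇒ Q = (17/5, 12/5)
2·[PTS] = 3/4, 2·[TQX] = 2
[PTS]:[TQX] = 3/4:2 = 3/8

[PTS]:[TQX] = 3/8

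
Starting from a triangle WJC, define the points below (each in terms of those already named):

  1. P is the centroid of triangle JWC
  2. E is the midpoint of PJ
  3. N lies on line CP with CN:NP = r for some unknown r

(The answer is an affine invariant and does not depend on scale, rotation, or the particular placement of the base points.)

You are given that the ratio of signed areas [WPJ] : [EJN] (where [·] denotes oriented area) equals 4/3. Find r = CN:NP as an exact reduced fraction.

Choose coordinates W = (0, 0), J = (1, 0), C = (0, 1).
1. P is the centroid of triangle JWC ⇒ P = (1/3, 1/3)
2. E is the midpoint of PJ ⇒ E = (2/3, 1/6)
3. With CN:NP = r, write λ = r/(r+1) so N = C + λ·(P−C); N is affine-linear in λ
Every point depending on N is an affine combination of N and λ-independent points, so each such coordinate is linear in λ; the λ² term in each signed area is a multiple of (P−C)×(P−C) = 0, so 2·[WPJ] and 2·[EJN] are each linear in λ. Evaluating at λ=0 and λ=1:
  2·[WPJ] = -1/3,   2·[EJN] = -1/6·λ + 1/6
So [WPJ]:[EJN] = (-1/3) / (-1/6·λ + 1/6). Setting this equal to 4/3:
  -1/3 = 4/3·(-1/6·λ + 1/6)  ⇒  λ = 5/2
Then r = λ/(1−λ) = (5/2)/(-3/2) = -5/3. Check: with r = -5/3, N = (5/6, -2/3) and [WPJ]:[EJN] = 4/3 as required.

r = -5/3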